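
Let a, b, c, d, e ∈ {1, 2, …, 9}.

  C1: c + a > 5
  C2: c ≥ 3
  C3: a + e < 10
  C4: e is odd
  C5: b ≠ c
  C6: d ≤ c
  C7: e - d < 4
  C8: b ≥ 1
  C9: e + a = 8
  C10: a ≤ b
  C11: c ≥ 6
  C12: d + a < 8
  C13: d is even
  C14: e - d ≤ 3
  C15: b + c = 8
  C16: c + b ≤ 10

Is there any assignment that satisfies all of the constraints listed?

Satisfiable

The assignment a = 1, b = 2, c = 6, d = 4, e = 7 works:
  constraint 1 holds since c + a = 7.
  constraint 3 holds since a + e = 8.
  constraint 7 holds since e - d = 3.
The rest check out directly.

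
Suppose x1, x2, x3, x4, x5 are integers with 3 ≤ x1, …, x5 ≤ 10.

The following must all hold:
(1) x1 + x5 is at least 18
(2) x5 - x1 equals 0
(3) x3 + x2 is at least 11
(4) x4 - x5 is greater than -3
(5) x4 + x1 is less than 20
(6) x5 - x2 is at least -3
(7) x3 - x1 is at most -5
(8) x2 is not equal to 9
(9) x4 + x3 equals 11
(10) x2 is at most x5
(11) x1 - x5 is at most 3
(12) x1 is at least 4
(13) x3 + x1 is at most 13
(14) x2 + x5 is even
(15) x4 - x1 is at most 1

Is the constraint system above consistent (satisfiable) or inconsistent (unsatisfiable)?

The assignment x1 = 10, x2 = 10, x3 = 3, x4 = 8, x5 = 10 works:
  constraint 1 holds since x1 + x5 = 20.
  constraint 2 holds since x5 - x1 = 0.
  constraint 3 holds since x3 + x2 = 13.
The rest check out directly.

Satisfiable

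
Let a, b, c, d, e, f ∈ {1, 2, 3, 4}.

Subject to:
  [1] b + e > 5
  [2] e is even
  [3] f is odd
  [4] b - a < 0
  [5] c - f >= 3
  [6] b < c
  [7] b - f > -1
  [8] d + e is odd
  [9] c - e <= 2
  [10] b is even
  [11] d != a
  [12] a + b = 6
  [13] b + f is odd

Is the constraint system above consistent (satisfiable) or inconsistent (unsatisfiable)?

Setting (a, b, c, d, e, f) = (4, 2, 4, 3, 4, 1) satisfies everything: constraint 1: b + e = 6; constraint 4: b - a = -2, and the others follow.

Satisfiable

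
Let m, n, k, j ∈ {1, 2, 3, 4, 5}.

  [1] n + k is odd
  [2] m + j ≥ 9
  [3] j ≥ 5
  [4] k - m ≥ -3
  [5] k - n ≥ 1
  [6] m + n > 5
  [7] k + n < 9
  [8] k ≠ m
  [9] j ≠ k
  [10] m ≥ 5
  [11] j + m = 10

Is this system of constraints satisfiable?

One satisfying assignment is m = 5, n = 3, k = 4, j = 5.
For the less obvious constraints — constraint 2: m + j = 10; constraint 4: k - m = -1 — and the others hold by inspection.

Satisfiable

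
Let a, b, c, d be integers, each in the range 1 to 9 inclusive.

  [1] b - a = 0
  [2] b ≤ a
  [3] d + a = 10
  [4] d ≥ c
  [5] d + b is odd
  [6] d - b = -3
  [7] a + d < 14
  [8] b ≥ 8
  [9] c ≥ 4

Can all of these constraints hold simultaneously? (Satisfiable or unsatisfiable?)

Unsatisfiable

From constraints 4 and 9: d ≥ c ≥ 4. From constraints 2 and 8: a ≥ b ≥ 8. Hence d + a ≥ 12. But constraint 3 requires d + a = 10, and 10 < 12. Contradiction.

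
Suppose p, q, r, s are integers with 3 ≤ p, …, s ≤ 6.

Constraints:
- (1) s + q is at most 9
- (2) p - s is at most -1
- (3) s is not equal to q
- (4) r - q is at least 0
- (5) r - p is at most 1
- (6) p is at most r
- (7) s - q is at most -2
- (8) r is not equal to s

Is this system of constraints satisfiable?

Constraints 2, 4, 5, and 7 give q − s ≥ 2, s − p ≥ 1, p − r ≥ -1, r − q ≥ 0.
Adding all 4 inequalities: the left sides telescope to 0, and the right sides sum to 2 + 1 + (-1) + 0 = 2. So 0 ≥ 2, which is false.

Unsatisfiable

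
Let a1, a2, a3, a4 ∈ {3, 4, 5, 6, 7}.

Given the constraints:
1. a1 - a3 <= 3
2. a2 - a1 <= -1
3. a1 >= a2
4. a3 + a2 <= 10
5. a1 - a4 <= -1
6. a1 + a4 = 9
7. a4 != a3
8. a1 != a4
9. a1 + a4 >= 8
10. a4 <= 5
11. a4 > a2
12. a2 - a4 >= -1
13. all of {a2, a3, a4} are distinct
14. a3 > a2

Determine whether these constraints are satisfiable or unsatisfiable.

Constraints 2, 5, and 12 give a1 − a2 ≥ 1, a2 − a4 ≥ -1, a4 − a1 ≥ 1.
Adding all 3 inequalities: the left sides telescope to 0, and the right sides sum to 1 + (-1) + 1 = 1. So 0 ≥ 1, which is false.

Unsatisfiable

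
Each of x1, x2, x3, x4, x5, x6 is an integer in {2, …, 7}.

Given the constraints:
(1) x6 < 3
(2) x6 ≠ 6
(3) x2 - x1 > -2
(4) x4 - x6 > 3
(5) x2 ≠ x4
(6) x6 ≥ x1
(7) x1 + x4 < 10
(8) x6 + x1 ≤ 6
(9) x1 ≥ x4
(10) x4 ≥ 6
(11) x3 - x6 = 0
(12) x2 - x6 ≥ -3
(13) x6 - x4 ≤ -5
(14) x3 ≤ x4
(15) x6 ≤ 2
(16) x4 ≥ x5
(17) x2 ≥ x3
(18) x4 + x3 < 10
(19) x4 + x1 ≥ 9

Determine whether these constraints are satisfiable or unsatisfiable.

Unsatisfiable

From constraints 9 and 10: x1 ≥ x4 and x4 ≥ 6, so x1 ≥ 6. From constraints 6 and 15: x1 ≤ x6 and x6 ≤ 2, so x1 ≤ 2. But 2 < 6, so no value of x1 works.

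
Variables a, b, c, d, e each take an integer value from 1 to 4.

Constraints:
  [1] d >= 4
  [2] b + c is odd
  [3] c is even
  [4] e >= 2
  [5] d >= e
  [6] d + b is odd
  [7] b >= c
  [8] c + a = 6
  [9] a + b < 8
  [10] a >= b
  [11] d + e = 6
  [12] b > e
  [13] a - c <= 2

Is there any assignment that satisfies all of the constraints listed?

Satisfiable

One satisfying assignment is a = 4, b = 3, c = 2, d = 4, e = 2.
For the less obvious constraints — constraint 8: c + a = 6; constraint 9: a + b = 7; constraint 11: d + e = 6 — and the others hold by inspection.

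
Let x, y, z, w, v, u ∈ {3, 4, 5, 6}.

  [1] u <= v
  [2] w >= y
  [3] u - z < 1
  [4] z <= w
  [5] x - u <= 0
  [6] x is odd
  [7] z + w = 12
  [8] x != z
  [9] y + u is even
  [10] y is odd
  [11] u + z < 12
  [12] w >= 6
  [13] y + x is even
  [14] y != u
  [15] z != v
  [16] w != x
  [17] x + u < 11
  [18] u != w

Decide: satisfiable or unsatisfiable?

Try x = 3, y = 3, z = 6, w = 6, v = 5, u = 5.
Check constraint 3: u - z = -1; constraint 5: x - u = -2; constraint 7: z + w = 12. The remaining constraints are straightforward to verify.

Satisfiable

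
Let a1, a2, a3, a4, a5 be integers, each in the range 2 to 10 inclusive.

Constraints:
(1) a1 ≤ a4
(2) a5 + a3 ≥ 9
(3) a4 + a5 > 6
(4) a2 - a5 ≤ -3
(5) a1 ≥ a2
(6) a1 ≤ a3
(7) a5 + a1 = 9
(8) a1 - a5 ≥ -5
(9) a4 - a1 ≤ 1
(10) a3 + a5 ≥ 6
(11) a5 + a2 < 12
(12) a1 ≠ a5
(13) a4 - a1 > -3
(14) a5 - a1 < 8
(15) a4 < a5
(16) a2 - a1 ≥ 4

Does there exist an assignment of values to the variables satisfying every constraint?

Unsatisfiable

Constraints 4, 8, and 16 give a2 − a1 ≥ 4, a1 − a5 ≥ -5, a5 − a2 ≥ 3.
Adding all 3 inequalities: the left sides telescope to 0, and the right sides sum to 4 + (-5) + 3 = 2. So 0 ≥ 2, which is false.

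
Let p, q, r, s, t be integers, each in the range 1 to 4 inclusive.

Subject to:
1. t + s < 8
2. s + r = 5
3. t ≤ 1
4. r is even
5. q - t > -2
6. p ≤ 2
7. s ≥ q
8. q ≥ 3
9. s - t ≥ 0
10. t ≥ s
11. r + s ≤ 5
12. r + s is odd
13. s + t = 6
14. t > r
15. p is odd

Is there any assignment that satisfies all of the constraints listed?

From constraints 7 and 8: s ≥ q and q ≥ 3, so s ≥ 3. From constraints 3 and 10: s ≤ t and t ≤ 1, so s ≤ 1. But 1 < 3, so no value of s works.

Unsatisfiable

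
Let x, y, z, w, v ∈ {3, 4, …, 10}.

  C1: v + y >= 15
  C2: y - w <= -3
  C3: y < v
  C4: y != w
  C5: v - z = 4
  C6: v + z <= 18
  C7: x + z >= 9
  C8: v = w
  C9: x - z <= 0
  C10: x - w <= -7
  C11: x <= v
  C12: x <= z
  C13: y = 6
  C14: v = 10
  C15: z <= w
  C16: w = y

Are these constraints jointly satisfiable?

Unsatisfiable

Constraint 14 fixes v = 10 and constraint 13 fixes y = 6. Constraints 8 and 16 give v = w = y, so v = y. But 10 ≠ 6 — contradiction.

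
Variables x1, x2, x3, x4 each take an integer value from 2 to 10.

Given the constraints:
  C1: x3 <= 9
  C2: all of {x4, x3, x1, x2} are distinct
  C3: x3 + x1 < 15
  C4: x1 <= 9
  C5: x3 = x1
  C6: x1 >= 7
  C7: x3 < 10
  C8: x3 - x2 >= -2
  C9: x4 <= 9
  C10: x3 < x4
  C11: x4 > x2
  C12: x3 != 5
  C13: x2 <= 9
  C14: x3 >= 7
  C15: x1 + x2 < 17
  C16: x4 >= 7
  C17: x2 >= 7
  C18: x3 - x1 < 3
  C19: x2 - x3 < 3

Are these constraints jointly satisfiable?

Constraints 1, 4, 6, 9, 13, 14, 16, and 17 confine each of x4, x3, x1, x2 to the 3 values {7, …, 9}.
Constraint 2 requires all 4 of them to be distinct, but only 3 values are available — impossible by the pigeonhole principle.

Unsatisfiable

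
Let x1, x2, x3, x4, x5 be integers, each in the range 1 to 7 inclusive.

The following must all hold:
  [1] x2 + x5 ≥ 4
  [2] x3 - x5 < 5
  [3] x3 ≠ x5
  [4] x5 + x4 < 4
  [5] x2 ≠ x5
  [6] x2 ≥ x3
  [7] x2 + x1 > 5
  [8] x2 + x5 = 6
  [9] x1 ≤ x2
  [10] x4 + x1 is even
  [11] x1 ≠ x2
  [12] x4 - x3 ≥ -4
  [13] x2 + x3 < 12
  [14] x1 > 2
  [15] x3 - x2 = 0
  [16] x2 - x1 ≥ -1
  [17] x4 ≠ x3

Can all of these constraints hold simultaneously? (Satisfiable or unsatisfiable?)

Take x1 = 3, x2 = 5, x3 = 5, x4 = 1, x5 = 1. Then constraint 1: x2 + x5 = 6; constraint 2: x3 - x5 = 4; constraint 4: x5 + x4 = 2, and every other listed constraint is also met.

Satisfiable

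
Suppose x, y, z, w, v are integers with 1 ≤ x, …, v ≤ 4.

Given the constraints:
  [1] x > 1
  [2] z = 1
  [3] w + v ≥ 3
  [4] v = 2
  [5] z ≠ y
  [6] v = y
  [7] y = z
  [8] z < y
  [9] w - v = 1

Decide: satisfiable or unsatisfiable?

Constraint 4 fixes v = 2 and constraint 2 fixes z = 1. Constraints 6 and 7 give v = y = z, so v = z. But 2 ≠ 1 — contradiction.

Unsatisfiable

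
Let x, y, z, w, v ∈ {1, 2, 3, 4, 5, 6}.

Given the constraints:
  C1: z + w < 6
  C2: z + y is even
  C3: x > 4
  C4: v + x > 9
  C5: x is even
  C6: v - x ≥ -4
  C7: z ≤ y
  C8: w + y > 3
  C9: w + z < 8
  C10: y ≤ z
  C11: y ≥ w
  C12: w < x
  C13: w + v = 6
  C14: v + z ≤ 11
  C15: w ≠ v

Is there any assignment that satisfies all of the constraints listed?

The assignment x = 6, y = 4, z = 4, w = 1, v = 5 works:
  constraint 1 holds since z + w = 5.
  constraint 4 holds since v + x = 11.
  constraint 6 holds since v - x = -1.
The rest check out directly.

Satisfiable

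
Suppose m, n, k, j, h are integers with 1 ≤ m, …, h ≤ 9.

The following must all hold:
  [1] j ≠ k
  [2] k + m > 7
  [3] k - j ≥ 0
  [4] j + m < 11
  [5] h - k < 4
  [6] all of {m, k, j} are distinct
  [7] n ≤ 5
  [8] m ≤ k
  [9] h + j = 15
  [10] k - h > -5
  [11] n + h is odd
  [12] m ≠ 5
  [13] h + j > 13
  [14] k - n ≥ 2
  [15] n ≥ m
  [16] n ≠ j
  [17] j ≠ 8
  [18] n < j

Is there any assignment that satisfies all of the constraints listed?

Try m = 2, n = 2, k = 7, j = 6, h = 9.
Check constraint 2: k + m = 9; constraint 3: k - j = 1. The remaining constraints are straightforward to verify.

Satisfiable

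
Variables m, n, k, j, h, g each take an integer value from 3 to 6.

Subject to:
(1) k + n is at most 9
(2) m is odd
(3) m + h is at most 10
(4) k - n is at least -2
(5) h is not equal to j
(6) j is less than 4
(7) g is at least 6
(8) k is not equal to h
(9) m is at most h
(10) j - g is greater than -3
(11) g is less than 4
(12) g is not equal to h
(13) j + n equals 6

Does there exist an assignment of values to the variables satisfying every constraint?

Unsatisfiable

From constraint 7: g ≥ 6. From constraint 11: g ≤ 3. But 3 < 6, so no value of g works.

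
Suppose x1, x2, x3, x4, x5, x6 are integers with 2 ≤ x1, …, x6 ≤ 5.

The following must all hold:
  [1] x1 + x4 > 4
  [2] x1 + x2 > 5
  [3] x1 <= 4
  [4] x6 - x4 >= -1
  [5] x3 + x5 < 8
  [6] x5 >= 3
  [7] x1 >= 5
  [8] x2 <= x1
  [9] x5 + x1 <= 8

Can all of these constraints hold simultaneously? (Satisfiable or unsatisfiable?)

From constraint 7: x1 ≥ 5. From constraint 3: x1 ≤ 4. But 4 < 5, so no value of x1 works.

Unsatisfiable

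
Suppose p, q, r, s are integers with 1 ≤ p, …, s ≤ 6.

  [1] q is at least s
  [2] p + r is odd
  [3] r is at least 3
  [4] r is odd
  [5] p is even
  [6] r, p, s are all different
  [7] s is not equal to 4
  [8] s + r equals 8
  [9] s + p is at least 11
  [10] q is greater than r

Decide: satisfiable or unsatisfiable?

Satisfiable

Take p = 6, q = 6, r = 3, s = 5. Then constraint 8: s + r = 8; constraint 9: s + p = 11, and every other listed constraint is also met.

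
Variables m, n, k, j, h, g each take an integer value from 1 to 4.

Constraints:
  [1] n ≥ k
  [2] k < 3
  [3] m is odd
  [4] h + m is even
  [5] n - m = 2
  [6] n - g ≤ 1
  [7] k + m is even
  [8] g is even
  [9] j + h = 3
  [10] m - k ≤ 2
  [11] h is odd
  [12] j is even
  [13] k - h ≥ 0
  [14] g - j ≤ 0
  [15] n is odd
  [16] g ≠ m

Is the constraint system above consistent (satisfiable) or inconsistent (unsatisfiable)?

One satisfying assignment is m = 1, n = 3, k = 1, j = 2, h = 1, g = 2.
For the less obvious constraints — constraint 5: n - m = 2; constraint 6: n - g = 1; constraint 9: j + h = 3 — and the others hold by inspection.

Satisfiable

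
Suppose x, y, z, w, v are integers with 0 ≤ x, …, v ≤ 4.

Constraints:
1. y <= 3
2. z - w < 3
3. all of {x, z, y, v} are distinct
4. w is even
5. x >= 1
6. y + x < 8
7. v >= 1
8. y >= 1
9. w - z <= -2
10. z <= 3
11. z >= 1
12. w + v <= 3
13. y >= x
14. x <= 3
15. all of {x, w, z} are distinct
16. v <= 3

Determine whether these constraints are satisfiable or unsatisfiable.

Constraints 1, 5, 7, 8, 10, 11, 14, and 16 confine each of x, z, y, v to the 3 values {1, …, 3}.
Constraint 3 requires all 4 of them to be distinct, but only 3 values are available — impossible by the pigeonhole principle.

Unsatisfiable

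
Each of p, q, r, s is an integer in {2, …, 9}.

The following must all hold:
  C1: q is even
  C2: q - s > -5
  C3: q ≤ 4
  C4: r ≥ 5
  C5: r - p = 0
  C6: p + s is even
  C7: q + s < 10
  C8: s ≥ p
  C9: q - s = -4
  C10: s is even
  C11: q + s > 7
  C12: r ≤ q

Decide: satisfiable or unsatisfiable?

Unsatisfiable

From constraint 4: r ≥ 5. From constraints 3 and 12: r ≤ q and q ≤ 4, so r ≤ 4. But 4 < 5, so no value of r works.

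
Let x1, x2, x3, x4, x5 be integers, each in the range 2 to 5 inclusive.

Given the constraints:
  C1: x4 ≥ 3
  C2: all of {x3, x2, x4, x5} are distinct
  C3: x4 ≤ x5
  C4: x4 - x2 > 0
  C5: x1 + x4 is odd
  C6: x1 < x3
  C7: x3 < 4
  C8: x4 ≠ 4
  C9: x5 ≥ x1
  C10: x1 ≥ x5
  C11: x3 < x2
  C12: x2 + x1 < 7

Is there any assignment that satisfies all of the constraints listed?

Unsatisfiable

Constraints 3, 4, 6, 10, and 11 give x4 ≤ x5, x5 ≤ x1, x1 < x3, x3 < x2, x2 < x4. Chaining: x4 ≤ x5 ≤ x1 < x3 < x2 < x4, which forces x4 < x4 — impossible.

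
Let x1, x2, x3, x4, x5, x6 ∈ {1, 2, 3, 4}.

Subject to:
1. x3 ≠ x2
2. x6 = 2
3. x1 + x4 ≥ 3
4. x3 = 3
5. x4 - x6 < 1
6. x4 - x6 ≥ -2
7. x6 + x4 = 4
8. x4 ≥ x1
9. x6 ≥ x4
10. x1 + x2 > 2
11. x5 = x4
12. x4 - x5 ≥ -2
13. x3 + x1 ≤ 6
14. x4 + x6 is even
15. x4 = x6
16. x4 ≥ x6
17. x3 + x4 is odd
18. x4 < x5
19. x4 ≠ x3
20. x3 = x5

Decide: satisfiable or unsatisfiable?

Unsatisfiable

Constraint 4 fixes x3 = 3 and constraint 2 fixes x6 = 2. Constraints 11, 15, and 20 give x3 = x5 = x4 = x6, so x3 = x6. But 3 ≠ 2 — contradiction.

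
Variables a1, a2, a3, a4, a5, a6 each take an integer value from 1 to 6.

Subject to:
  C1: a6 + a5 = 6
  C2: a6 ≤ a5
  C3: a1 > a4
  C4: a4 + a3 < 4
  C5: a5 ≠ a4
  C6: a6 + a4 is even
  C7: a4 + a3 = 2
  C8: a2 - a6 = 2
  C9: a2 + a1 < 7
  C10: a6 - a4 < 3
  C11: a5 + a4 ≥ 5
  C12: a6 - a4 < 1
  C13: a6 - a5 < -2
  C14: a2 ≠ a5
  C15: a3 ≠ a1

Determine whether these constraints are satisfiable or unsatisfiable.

Satisfiable

Try a1 = 2, a2 = 3, a3 = 1, a4 = 1, a5 = 5, a6 = 1.
Check constraint 1: a6 + a5 = 6; constraint 4: a4 + a3 = 2. The remaining constraints are straightforward to verify.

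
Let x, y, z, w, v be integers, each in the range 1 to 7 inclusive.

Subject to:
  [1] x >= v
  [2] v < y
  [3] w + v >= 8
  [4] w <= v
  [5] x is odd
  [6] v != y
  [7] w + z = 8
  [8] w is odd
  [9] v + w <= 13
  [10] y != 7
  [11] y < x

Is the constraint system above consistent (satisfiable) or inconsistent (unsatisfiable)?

Take x = 7, y = 6, z = 3, w = 5, v = 5. Then constraint 3: w + v = 10; constraint 7: w + z = 8, and every other listed constraint is also met.

Satisfiable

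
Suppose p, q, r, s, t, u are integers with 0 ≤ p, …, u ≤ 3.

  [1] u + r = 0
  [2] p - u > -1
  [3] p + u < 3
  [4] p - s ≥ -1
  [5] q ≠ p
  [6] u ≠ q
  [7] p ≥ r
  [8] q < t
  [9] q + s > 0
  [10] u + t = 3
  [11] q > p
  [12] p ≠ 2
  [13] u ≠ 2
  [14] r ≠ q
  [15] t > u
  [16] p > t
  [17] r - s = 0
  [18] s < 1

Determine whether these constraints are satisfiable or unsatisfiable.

Unsatisfiable

Constraints 8, 11, and 16 give q < t, t < p, p < q. Chaining: q < t < p < q, which forces q < q — impossible.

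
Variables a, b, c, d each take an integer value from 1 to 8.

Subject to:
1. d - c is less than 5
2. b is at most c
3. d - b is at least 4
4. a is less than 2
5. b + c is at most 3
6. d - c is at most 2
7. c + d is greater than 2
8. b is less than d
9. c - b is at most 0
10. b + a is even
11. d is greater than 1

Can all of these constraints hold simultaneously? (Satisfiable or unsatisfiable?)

Constraints 3, 6, and 9 give d − b ≥ 4, b − c ≥ 0, c − d ≥ -2.
Adding all 3 inequalities: the left sides telescope to 0, and the right sides sum to 4 + 0 + (-2) = 2. So 0 ≥ 2, which is false.

Unsatisfiable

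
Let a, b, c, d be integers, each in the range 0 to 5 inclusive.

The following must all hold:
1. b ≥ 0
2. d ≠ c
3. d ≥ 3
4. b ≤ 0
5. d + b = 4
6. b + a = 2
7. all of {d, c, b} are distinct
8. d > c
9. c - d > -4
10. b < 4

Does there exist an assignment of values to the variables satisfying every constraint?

Setting (a, b, c, d) = (2, 0, 2, 4) satisfies everything: constraint 5: d + b = 4; constraint 6: b + a = 2; constraint 9: c - d = -2, and the others follow.

Satisfiable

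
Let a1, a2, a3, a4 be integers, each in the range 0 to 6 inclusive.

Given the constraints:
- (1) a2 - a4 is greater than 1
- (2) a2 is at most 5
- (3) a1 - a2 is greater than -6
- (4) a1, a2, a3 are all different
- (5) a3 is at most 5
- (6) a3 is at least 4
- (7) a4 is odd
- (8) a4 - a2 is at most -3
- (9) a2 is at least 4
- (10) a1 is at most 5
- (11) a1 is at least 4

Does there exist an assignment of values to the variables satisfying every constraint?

Unsatisfiable

Constraints 2, 5, 6, 9, 10, and 11 confine each of a1, a2, a3 to the 2 values {4, 5}.
Constraint 4 requires all 3 of them to be distinct, but only 2 values are available — impossible by the pigeonhole principle.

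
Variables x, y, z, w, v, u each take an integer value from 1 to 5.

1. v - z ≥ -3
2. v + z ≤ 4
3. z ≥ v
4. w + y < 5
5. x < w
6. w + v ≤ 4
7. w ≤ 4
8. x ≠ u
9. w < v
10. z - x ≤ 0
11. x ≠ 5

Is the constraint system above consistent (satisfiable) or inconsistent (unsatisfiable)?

Unsatisfiable

Constraints 3, 5, 9, and 10 give v ≤ z, z ≤ x, x < w, w < v. Chaining: v ≤ z ≤ x < w < v, which forces v < v — impossible.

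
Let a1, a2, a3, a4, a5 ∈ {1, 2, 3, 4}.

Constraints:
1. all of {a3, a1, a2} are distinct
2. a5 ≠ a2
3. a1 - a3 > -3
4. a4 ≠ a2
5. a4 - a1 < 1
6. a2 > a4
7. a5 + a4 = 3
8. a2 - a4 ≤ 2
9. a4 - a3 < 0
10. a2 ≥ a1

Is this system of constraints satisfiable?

One satisfying assignment is a1 = 1, a2 = 3, a3 = 2, a4 = 1, a5 = 2.
For the less obvious constraints — constraint 3: a1 - a3 = -1; constraint 5: a4 - a1 = 0; constraint 7: a5 + a4 = 3 — and the others hold by inspection.

Satisfiable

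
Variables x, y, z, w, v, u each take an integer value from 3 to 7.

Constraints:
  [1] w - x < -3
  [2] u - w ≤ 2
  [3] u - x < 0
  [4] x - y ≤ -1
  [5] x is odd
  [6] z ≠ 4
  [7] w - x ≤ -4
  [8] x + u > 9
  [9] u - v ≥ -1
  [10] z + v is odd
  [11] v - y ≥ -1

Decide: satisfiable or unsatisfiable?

Unsatisfiable

Constraints 2, 4, 7, 9, and 11 give w − u ≥ -2, u − v ≥ -1, v − y ≥ -1, y − x ≥ 1, x − w ≥ 4.
Adding all 5 inequalities: the left sides telescope to 0, and the right sides sum to (-2) + (-1) + (-1) + 1 + 4 = 1. So 0 ≥ 1, which is false.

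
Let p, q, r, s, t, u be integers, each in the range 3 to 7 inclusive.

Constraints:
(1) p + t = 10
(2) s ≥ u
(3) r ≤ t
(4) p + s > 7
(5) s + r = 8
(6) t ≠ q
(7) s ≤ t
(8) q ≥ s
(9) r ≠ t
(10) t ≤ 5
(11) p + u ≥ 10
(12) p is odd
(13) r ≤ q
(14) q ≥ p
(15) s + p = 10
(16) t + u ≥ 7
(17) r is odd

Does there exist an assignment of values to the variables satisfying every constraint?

Satisfiable

Take p = 5, q = 7, r = 3, s = 5, t = 5, u = 5. Then constraint 1: p + t = 10; constraint 4: p + s = 10; constraint 5: s + r = 8, and every other listed constraint is also met.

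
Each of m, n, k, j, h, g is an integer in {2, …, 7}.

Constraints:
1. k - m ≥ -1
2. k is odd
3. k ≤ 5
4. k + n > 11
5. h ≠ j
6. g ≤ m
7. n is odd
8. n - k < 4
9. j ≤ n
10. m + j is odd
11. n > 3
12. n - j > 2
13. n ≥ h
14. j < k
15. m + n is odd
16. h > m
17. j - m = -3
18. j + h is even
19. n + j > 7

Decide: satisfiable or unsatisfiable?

Satisfiable

Take m = 6, n = 7, k = 5, j = 3, h = 7, g = 6. Then constraint 1: k - m = -1; constraint 4: k + n = 12, and every other listed constraint is also met.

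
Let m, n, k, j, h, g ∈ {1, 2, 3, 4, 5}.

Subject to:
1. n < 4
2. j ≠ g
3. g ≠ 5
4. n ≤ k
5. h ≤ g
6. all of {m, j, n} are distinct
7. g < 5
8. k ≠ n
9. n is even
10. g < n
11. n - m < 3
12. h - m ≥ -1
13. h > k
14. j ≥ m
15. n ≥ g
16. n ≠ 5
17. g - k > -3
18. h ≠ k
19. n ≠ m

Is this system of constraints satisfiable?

Constraints 4, 5, 10, and 13 give g < n, n ≤ k, k < h, h ≤ g. Chaining: g < n ≤ k < h ≤ g, which forces g < g — impossible.

Unsatisfiable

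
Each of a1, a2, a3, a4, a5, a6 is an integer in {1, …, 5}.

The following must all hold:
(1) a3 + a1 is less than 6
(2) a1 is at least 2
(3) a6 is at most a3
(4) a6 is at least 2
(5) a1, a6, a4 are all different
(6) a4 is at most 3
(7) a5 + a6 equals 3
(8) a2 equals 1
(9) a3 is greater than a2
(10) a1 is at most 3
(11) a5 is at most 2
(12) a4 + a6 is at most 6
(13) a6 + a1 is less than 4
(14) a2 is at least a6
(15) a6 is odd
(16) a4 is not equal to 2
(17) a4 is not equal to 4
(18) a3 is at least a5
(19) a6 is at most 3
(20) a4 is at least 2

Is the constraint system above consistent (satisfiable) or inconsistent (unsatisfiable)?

Constraints 2, 4, 6, 10, 19, and 20 confine each of a1, a6, a4 to the 2 values {2, 3}.
Constraint 5 requires all 3 of them to be distinct, but only 2 values are available — impossible by the pigeonhole principle.

Unsatisfiable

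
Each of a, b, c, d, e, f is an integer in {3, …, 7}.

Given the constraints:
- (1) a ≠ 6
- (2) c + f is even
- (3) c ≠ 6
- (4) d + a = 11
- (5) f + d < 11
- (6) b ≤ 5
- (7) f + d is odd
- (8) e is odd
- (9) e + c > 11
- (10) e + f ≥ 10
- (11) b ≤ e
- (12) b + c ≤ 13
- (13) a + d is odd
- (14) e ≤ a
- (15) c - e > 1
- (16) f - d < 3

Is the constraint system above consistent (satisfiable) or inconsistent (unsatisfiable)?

Try a = 7, b = 4, c = 7, d = 4, e = 5, f = 5.
Check constraint 4: d + a = 11; constraint 5: f + d = 9; constraint 9: e + c = 12. The remaining constraints are straightforward to verify.

Satisfiable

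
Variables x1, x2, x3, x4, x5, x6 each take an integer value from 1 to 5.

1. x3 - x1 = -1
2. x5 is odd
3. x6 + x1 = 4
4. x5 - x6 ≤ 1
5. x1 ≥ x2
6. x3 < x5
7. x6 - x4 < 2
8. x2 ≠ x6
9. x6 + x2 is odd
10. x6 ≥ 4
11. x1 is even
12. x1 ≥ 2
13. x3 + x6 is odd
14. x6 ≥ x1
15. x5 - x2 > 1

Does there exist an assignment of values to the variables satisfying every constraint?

Unsatisfiable

From constraint 10: x6 ≥ 4. From constraint 12: x1 ≥ 2. Hence x6 + x1 ≥ 6. But constraint 3 requires x6 + x1 = 4, and 4 < 6. Contradiction.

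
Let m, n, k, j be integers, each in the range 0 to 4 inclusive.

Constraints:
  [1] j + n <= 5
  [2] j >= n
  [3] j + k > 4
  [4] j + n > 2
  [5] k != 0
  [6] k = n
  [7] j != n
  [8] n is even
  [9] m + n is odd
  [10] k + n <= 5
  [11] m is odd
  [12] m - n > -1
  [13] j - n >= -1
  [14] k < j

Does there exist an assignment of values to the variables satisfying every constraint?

Satisfiable

Take m = 3, n = 2, k = 2, j = 3. Then constraint 1: j + n = 5; constraint 3: j + k = 5; constraint 4: j + n = 5, and every other listed constraint is also met.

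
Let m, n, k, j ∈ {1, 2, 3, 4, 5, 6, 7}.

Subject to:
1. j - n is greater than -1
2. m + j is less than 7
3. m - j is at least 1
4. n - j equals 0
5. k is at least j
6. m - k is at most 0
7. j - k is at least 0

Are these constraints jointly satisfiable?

Constraints 3, 6, and 7 give j − k ≥ 0, k − m ≥ 0, m − j ≥ 1.
Adding all 3 inequalities: the left sides telescope to 0, and the right sides sum to 0 + 0 + 1 = 1. So 0 ≥ 1, which is false.

Unsatisfiable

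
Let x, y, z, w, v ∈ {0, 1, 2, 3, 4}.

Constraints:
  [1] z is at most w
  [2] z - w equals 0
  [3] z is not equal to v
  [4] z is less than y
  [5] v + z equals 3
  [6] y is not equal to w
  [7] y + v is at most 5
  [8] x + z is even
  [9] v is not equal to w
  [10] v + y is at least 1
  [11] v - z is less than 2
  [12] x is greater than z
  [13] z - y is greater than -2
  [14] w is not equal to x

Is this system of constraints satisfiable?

Satisfiable

One satisfying assignment is x = 3, y = 2, z = 1, w = 1, v = 2.
For the less obvious constraints — constraint 2: z - w = 0; constraint 5: v + z = 3; constraint 7: y + v = 4 — and the others hold by inspection.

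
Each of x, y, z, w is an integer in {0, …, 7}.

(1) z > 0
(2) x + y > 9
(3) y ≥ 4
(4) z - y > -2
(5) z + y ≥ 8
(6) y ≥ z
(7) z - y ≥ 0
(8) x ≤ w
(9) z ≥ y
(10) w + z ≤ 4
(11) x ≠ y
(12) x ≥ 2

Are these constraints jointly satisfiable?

From constraints 8 and 12: w ≥ x ≥ 2. From constraints 3 and 9: z ≥ y ≥ 4. Hence w + z ≥ 6. But constraint 10 requires w + z ≤ 4, and 4 < 6. Contradiction.

Unsatisfiable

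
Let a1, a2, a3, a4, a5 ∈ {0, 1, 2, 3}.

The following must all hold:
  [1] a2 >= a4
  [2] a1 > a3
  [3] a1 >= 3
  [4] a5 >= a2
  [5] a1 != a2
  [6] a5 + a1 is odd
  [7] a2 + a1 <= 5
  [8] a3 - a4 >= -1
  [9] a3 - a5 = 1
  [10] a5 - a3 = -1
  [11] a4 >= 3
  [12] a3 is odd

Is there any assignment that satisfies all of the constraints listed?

From constraints 1 and 11: a2 ≥ a4 ≥ 3. From constraint 3: a1 ≥ 3. Hence a2 + a1 ≥ 6. But constraint 7 requires a2 + a1 ≤ 5, and 5 < 6. Contradiction.

Unsatisfiable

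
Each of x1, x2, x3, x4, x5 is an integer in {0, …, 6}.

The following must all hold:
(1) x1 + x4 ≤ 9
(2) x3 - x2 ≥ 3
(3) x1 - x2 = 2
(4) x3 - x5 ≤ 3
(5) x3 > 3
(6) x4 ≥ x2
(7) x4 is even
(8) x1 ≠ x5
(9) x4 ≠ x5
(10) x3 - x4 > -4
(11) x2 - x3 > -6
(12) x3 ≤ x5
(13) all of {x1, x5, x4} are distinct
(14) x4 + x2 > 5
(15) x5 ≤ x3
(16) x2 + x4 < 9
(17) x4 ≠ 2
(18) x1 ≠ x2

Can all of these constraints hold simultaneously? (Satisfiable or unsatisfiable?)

Take x1 = 2, x2 = 0, x3 = 5, x4 = 6, x5 = 5. Then constraint 1: x1 + x4 = 8; constraint 2: x3 - x2 = 5, and every other listed constraint is also met.

Satisfiable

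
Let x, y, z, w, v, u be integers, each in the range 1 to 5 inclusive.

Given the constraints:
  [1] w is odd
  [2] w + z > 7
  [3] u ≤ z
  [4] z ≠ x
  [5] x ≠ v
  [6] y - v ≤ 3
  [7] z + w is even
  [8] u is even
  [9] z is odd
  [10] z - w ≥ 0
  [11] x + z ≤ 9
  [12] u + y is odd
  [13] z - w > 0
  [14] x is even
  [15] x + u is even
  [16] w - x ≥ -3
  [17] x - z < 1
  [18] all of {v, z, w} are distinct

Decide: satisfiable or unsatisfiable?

Satisfiable

Setting (x, y, z, w, v, u) = (4, 1, 5, 3, 1, 4) satisfies everything: constraint 2: w + z = 8; constraint 6: y - v = 0; constraint 10: z - w = 2, and the others follow.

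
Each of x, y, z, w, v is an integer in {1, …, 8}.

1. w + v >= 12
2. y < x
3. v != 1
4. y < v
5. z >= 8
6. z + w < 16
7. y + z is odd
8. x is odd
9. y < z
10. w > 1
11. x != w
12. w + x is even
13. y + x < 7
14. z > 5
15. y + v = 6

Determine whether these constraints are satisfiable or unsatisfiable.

Setting (x, y, z, w, v) = (5, 1, 8, 7, 5) satisfies everything: constraint 1: w + v = 12; constraint 6: z + w = 15, and the others follow.

Satisfiable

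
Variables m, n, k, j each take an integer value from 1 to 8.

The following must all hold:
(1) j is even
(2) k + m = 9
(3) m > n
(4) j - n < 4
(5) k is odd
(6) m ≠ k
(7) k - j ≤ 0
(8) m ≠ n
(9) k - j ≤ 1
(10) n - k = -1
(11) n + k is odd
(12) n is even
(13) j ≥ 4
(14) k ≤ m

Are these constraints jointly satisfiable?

The assignment m = 6, n = 2, k = 3, j = 4 works:
  constraint 2 holds since k + m = 9.
  constraint 4 holds since j - n = 2.
  constraint 7 holds since k - j = -1.
The rest check out directly.

Satisfiable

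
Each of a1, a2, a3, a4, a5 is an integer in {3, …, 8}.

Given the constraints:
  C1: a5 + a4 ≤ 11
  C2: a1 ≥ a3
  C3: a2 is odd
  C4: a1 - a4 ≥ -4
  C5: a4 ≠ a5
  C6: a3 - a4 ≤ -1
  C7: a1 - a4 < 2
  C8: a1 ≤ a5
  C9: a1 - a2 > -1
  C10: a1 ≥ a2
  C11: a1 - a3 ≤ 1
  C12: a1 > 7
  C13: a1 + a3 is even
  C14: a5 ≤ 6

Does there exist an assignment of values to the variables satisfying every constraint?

From constraint 12: a1 ≥ 8. From constraints 8 and 14: a1 ≤ a5 and a5 ≤ 6, so a1 ≤ 6. But 6 < 8, so no value of a1 works.

Unsatisfiable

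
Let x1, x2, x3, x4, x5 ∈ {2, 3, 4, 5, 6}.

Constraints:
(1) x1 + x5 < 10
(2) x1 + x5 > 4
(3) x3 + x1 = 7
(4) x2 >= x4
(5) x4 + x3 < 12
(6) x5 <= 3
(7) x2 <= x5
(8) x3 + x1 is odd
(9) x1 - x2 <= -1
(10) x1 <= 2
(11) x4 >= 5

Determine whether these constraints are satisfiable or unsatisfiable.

Unsatisfiable

From constraints 4 and 11: x2 ≥ x4 and x4 ≥ 5, so x2 ≥ 5. From constraints 6 and 7: x2 ≤ x5 and x5 ≤ 3, so x2 ≤ 3. But 3 < 5, so no value of x2 works.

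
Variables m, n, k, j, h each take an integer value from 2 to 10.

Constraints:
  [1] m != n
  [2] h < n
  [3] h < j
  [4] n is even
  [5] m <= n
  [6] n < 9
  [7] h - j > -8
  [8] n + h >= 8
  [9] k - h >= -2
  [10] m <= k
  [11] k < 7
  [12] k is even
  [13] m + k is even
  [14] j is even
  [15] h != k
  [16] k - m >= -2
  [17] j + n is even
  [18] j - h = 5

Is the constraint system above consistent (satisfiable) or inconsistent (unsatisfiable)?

The assignment m = 2, n = 8, k = 2, j = 8, h = 3 works:
  constraint 7 holds since h - j = -5.
  constraint 8 holds since n + h = 11.
The rest check out directly.

Satisfiable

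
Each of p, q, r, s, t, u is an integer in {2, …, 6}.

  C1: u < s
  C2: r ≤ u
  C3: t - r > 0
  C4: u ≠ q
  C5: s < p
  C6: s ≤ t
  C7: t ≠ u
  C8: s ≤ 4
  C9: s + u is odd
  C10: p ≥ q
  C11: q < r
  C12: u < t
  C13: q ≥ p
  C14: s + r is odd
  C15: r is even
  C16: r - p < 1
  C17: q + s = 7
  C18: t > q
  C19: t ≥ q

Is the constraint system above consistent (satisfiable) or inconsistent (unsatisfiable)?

Unsatisfiable

Constraints 1, 2, 5, 11, and 13 give q < r, r ≤ u, u < s, s < p, p ≤ q. Chaining: q < r ≤ u < s < p ≤ q, which forces q < q — impossible.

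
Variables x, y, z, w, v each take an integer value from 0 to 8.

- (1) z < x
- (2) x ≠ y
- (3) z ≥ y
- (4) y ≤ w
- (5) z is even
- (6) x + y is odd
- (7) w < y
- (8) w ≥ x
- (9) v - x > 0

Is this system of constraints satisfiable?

Unsatisfiable

Constraints 1, 3, 7, and 8 give x ≤ w, w < y, y ≤ z, z < x. Chaining: x ≤ w < y ≤ z < x, which forces x < x — impossible.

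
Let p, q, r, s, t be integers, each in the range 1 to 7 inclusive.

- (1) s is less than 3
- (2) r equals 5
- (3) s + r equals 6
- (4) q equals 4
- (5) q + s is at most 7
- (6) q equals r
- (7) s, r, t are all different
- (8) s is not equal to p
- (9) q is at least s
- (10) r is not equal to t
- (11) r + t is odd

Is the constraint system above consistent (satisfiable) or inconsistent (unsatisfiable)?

Constraint 4 fixes q = 4 and constraint 2 fixes r = 5, but constraint 6 requires q = r. Since 4 ≠ 5, contradiction.

Unsatisfiable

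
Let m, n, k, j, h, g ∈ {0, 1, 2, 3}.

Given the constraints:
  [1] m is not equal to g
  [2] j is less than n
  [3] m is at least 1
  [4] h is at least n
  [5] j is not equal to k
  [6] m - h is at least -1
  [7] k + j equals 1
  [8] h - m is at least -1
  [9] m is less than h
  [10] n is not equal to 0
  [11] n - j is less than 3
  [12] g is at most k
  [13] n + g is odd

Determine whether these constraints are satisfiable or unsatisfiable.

Setting (m, n, k, j, h, g) = (2, 1, 1, 0, 3, 0) satisfies everything: constraint 6: m - h = -1; constraint 7: k + j = 1, and the others follow.

Satisfiable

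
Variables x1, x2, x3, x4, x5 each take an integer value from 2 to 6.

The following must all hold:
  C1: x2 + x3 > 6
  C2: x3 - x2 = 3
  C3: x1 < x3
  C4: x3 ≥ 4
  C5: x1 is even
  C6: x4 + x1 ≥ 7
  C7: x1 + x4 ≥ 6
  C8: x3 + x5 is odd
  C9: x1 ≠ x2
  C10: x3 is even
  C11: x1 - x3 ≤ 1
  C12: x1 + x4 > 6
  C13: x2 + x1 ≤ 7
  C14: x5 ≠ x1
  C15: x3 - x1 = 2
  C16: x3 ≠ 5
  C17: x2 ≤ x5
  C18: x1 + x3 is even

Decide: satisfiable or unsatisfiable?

Take x1 = 4, x2 = 3, x3 = 6, x4 = 5, x5 = 3. Then constraint 1: x2 + x3 = 9; constraint 2: x3 - x2 = 3; constraint 6: x4 + x1 = 9, and every other listed constraint is also met.

Satisfiable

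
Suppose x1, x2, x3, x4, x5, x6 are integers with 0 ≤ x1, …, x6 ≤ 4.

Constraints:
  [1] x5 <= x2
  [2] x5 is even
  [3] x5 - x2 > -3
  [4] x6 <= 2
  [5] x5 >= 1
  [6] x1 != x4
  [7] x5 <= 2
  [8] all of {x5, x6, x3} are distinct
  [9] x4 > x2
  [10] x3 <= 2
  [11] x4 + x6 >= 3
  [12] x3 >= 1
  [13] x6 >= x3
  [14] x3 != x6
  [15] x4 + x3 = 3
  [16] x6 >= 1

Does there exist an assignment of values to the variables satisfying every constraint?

Constraints 4, 5, 7, 10, 12, and 16 confine each of x5, x6, x3 to the 2 values {1, 2}.
Constraint 8 requires all 3 of them to be distinct, but only 2 values are available — impossible by the pigeonhole principle.

Unsatisfiable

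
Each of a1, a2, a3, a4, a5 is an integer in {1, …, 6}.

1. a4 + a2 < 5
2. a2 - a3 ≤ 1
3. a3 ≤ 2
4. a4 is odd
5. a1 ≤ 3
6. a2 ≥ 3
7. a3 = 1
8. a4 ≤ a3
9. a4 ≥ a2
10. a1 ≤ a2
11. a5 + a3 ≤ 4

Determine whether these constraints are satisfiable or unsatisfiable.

From constraints 6 and 9: a4 ≥ a2 and a2 ≥ 3, so a4 ≥ 3. From constraints 3 and 8: a4 ≤ a3 and a3 ≤ 2, so a4 ≤ 2. But 2 < 3, so no value of a4 works.

Unsatisfiable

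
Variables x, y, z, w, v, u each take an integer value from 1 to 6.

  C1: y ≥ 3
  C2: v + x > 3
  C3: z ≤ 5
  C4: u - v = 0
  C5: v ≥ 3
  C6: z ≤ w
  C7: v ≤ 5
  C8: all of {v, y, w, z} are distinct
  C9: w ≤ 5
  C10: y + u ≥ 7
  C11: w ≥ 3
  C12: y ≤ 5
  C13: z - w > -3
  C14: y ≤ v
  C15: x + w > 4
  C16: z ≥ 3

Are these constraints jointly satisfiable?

Constraints 1, 3, 5, 7, 9, 11, 12, and 16 confine each of v, y, w, z to the 3 values {3, …, 5}.
Constraint 8 requires all 4 of them to be distinct, but only 3 values are available — impossible by the pigeonhole principle.

Unsatisfiable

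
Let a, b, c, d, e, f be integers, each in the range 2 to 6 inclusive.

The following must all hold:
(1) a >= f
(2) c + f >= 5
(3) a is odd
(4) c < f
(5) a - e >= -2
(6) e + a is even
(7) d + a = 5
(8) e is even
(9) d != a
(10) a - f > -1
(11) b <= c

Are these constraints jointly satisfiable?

Unsatisfiable

Constraint 8 makes e even and constraint 3 makes a odd, so e + a must be odd. Constraint 6 says e + a is even — contradiction.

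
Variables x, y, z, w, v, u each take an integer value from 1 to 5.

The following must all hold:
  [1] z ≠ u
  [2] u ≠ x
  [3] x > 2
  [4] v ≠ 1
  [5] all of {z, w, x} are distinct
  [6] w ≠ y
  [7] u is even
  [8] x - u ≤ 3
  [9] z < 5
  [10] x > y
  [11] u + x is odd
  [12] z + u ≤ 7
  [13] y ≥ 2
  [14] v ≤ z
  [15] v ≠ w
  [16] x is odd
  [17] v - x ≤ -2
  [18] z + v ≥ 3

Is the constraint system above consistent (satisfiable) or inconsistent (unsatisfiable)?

Satisfiable

The assignment x = 5, y = 3, z = 3, w = 1, v = 2, u = 4 works:
  constraint 8 holds since x - u = 1.
  constraint 12 holds since z + u = 7.
  constraint 17 holds since v - x = -3.
The rest check out directly.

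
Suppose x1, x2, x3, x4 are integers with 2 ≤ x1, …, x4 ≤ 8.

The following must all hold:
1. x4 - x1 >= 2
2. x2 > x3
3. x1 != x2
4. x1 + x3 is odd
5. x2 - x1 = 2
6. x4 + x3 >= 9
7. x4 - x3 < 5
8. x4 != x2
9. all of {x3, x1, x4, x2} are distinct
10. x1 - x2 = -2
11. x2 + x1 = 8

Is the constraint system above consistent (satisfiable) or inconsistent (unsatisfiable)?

The assignment x1 = 3, x2 = 5, x3 = 4, x4 = 6 works:
  constraint 1 holds since x4 - x1 = 3.
  constraint 5 holds since x2 - x1 = 2.
  constraint 6 holds since x4 + x3 = 10.
The rest check out directly.

Satisfiable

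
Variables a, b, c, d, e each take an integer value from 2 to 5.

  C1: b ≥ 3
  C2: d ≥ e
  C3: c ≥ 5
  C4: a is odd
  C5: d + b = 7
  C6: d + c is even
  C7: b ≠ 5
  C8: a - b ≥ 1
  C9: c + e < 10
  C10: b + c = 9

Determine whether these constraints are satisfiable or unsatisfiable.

Try a = 5, b = 4, c = 5, d = 3, e = 3.
Check constraint 5: d + b = 7; constraint 8: a - b = 1; constraint 9: c + e = 8. The remaining constraints are straightforward to verify.

Satisfiable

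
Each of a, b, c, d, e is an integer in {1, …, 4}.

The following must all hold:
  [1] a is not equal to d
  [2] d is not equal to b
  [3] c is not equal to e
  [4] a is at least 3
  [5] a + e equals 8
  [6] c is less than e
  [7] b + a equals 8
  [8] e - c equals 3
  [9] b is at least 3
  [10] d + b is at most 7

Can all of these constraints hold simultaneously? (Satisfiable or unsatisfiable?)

Setting (a, b, c, d, e) = (4, 4, 1, 2, 4) satisfies everything: constraint 5: a + e = 8; constraint 7: b + a = 8; constraint 8: e - c = 3, and the others follow.

Satisfiable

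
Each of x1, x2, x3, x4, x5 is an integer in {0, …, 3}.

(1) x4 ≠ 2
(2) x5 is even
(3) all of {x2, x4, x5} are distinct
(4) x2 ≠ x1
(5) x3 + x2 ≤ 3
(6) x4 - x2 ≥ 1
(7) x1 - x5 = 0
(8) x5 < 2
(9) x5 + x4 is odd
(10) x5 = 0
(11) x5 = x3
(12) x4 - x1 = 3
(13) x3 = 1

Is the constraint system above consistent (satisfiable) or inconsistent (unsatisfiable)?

Constraint 10 fixes x5 = 0 and constraint 13 fixes x3 = 1, but constraint 11 requires x5 = x3. Since 0 ≠ 1, contradiction.

Unsatisfiable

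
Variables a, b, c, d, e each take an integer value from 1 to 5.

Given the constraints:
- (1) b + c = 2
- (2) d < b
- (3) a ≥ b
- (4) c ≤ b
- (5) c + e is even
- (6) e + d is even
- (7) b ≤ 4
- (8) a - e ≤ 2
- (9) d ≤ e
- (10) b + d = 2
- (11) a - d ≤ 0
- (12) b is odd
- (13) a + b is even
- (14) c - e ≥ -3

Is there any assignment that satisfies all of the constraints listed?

Unsatisfiable

Constraints 2, 3, and 11 give b ≤ a, a ≤ d, d < b. Chaining: b ≤ a ≤ d < b, which forces b < b — impossible.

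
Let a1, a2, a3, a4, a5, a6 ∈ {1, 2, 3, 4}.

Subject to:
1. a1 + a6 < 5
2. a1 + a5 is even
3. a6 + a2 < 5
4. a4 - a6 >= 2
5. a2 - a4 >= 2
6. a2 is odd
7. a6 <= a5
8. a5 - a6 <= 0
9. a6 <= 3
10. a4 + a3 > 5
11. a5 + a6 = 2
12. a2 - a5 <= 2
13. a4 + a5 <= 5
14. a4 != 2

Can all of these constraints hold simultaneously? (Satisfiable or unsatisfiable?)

Constraints 4, 5, 8, and 12 give a5 − a2 ≥ -2, a2 − a4 ≥ 2, a4 − a6 ≥ 2, a6 − a5 ≥ 0.
Adding all 4 inequalities: the left sides telescope to 0, and the right sides sum to (-2) + 2 + 2 + 0 = 2. So 0 ≥ 2, which is false.

Unsatisfiable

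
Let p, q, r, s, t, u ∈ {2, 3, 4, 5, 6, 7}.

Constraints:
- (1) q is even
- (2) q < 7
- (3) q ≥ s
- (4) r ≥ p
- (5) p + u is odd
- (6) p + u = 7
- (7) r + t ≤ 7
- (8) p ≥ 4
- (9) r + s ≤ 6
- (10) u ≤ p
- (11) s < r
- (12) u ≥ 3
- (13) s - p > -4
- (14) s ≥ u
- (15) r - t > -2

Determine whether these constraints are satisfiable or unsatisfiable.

Unsatisfiable

From constraints 4 and 8: r ≥ p ≥ 4. From constraints 12 and 14: s ≥ u ≥ 3. Hence r + s ≥ 7. But constraint 9 requires r + s ≤ 6, and 6 < 7. Contradiction.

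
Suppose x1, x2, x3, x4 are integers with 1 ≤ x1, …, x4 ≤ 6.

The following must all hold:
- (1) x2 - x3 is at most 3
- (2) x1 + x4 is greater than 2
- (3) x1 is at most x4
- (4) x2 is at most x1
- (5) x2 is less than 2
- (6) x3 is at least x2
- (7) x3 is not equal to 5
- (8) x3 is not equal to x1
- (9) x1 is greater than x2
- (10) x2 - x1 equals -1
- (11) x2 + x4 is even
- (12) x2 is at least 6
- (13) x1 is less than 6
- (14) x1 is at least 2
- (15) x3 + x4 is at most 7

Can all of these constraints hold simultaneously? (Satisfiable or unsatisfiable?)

From constraints 6 and 12: x3 ≥ x2 ≥ 6. From constraints 3 and 14: x4 ≥ x1 ≥ 2. Hence x3 + x4 ≥ 8. But constraint 15 requires x3 + x4 ≤ 7, and 7 < 8. Contradiction.

Unsatisfiable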